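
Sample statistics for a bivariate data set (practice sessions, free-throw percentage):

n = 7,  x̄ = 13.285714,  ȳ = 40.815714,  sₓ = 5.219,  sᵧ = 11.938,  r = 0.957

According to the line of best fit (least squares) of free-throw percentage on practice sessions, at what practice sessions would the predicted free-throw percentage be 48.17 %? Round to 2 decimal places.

16.65

b = r · sᵧ/sₓ = 0.957 · 11.938/5.219 = 2.189053
a = ȳ − b·x̄ = 40.815714 − 2.189053·13.285714 = 11.732586
Set a + b·x = 48.17: x = (48.17 − 11.732586) / 2.189053 = 16.645289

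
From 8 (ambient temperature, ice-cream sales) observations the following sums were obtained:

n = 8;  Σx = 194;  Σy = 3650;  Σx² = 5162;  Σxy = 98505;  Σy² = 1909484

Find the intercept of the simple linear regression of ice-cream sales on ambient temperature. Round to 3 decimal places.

-73.407

Sxx = Σx² − (Σx)²/n = 5162 − 4704.5 = 457.5
Sxy = Σxy − (Σx)(Σy)/n = 98505 − 88512.5 = 9992.5
b = Sxy/Sxx = 9992.5/457.5 = 21.841530
a = ȳ − b·x̄ = 456.25 − 21.841530·24.25 = -73.407104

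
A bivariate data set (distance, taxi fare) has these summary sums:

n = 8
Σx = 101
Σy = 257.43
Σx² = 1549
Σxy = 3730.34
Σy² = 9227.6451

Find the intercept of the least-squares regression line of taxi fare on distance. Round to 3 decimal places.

10.039

Sxx = Σx² − (Σx)²/n = 1549 − 1275.125 = 273.875
Sxy = Σxy − (Σx)(Σy)/n = 3730.34 − 3250.05375 = 480.28625
b = Sxy/Sxx = 480.28625/273.875 = 1.753670
a = ȳ − b·x̄ = 32.17875 − 1.753670·12.625 = 10.038672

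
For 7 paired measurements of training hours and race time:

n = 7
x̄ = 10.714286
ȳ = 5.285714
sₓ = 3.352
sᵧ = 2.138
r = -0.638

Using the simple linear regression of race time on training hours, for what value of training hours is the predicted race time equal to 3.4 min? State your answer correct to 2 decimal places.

15.35

b = r · sᵧ/sₓ = -0.638 · 2.138/3.352 = -0.406934
a = ȳ − b·x̄ = 5.285714 − (-0.406934)·10.714286 = 9.645725
Set a + b·x = 3.4: x = (3.4 − 9.645725) / (-0.406934) = 15.348237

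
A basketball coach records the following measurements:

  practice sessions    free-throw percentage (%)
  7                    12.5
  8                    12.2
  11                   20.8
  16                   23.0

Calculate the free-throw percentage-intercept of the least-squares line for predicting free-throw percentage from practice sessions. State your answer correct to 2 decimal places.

3.70

n = 4, Σx = 42, Σy = 68.5, Σxy = 781.9, Σx² = 490
Sxx = Σx² − (Σx)²/n = 490 − 441 = 49
Sxy = Σxy − (Σx)(Σy)/n = 781.9 − 719.25 = 62.65
b = Sxy/Sxx = 62.65/49 = 1.278571
a = ȳ − b·x̄ = 17.125 − 1.278571·10.5 = 3.7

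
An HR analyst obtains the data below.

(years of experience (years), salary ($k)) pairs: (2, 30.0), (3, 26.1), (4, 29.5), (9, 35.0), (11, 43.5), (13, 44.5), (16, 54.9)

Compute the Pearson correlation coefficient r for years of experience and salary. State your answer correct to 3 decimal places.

n = 7, Σx = 58, Σy = 263.5, Σxy = 2506.7, Σx² = 656, Σy² = 10562.97
Sxx = Σx² − (Σx)²/n = 656 − 480.571429 = 175.428571
Sxy = Σxy − (Σx)(Σy)/n = 2506.7 − 2183.285714 = 323.414286
Syy = Σy² − (Σy)²/n = 10562.97 − 9918.892857 = 644.077143
r = Sxy/√(Sxx·Syy) = 323.414286/√(112989.533061) = 323.414286/336.139157 = 0.962144

0.962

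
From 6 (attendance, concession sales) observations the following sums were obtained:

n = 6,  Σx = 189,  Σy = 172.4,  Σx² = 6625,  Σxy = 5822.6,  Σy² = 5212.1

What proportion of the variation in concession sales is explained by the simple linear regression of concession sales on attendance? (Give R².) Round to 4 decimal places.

Sxx = Σx² − (Σx)²/n = 6625 − 5953.5 = 671.5
Sxy = Σxy − (Σx)(Σy)/n = 5822.6 − 5430.6 = 392
Syy = Σy² − (Σy)²/n = 5212.1 − 4953.626667 = 258.473333
R² = Sxy²/(Sxx·Syy) = (392)²/(671.5·258.473333) = 0.885341

0.8853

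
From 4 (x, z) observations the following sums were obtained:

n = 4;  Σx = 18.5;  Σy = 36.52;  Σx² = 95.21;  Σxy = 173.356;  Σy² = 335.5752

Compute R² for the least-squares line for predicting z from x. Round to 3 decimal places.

0.956

Sxx = Σx² − (Σx)²/n = 95.21 − 85.5625 = 9.6475
Sxy = Σxy − (Σx)(Σy)/n = 173.356 − 168.905 = 4.451
Syy = Σy² − (Σy)²/n = 335.5752 − 333.4276 = 2.1476
R² = Sxy²/(Sxx·Syy) = (4.451)²/(9.6475·2.1476) = 0.956196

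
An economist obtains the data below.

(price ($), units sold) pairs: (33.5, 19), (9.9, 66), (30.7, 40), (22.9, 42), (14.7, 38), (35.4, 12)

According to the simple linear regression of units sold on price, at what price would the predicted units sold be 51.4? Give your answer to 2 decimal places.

14.74

n = 6, Σx = 147.1, Σy = 217, Σxy = 4463.1, Σx² = 4156.41
Sxx = Σx² − (Σx)²/n = 4156.41 − 3606.401667 = 550.008333
Sxy = Σxy − (Σx)(Σy)/n = 4463.1 − 5320.116667 = -857.016667
b = Sxy/Sxx = -857.016667/550.008333 = -1.558189
a = ȳ − b·x̄ = 36.166667 − (-1.558189)·24.516667 = 74.368255
Set a + b·x = 51.4: x = (51.4 − 74.368255) / (-1.558189) = 14.740357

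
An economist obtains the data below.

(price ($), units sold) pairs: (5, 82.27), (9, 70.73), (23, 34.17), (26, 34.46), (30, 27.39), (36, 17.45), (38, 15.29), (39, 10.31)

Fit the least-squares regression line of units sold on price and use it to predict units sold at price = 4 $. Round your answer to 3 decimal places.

80.437

n = 8, Σx = 206, Σy = 292.07, Σxy = 5162.8, Σx² = 6472
Sxx = Σx² − (Σx)²/n = 6472 − 5304.5 = 1167.5
Sxy = Σxy − (Σx)(Σy)/n = 5162.8 − 7520.8025 = -2358.0025
b = Sxy/Sxx = -2358.0025/1167.5 = -2.019702
a = ȳ − b·x̄ = 36.50875 − (-2.019702)·25.75 = 88.516086
ŷ(4) = a + b·4 = 88.516086 + (-2.019702)·4 = 80.437276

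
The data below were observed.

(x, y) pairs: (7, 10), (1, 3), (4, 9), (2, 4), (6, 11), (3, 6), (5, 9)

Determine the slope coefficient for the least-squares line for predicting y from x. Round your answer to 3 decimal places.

n = 7, Σx = 28, Σy = 52, Σxy = 246, Σx² = 140
Sxx = Σx² − (Σx)²/n = 140 − 112 = 28
Sxy = Σxy − (Σx)(Σy)/n = 246 − 208 = 38
b = Sxy/Sxx = 38/28 = 1.357143

1.357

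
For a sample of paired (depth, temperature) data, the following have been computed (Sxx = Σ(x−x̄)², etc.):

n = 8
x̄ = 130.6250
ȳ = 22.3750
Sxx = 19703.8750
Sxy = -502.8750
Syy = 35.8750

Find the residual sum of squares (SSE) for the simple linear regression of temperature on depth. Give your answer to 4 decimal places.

23.0408

b = Sxy/Sxx = -502.875/19703.875 = -0.025522
SSE = Syy − b·Sxy = 35.875 − (-0.025522)·(-502.875) = 23.040811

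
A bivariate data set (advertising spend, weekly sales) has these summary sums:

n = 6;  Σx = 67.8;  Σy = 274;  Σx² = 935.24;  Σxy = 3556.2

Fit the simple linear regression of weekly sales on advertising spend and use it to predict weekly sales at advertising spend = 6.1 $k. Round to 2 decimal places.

Sxx = Σx² − (Σx)²/n = 935.24 − 766.14 = 169.1
Sxy = Σxy − (Σx)(Σy)/n = 3556.2 − 3096.2 = 460
b = Sxy/Sxx = 460/169.1 = 2.720284
a = ȳ − b·x̄ = 45.666667 − 2.720284·11.3 = 14.927459
ŷ(6.1) = a + b·6.1 = 14.927459 + 2.720284·6.1 = 31.521191

31.52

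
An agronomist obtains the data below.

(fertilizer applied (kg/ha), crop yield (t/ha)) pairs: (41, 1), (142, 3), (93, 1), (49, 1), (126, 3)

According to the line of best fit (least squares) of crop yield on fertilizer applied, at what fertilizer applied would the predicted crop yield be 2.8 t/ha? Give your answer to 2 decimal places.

136.38

n = 5, Σx = 451, Σy = 9, Σxy = 987, Σx² = 48771
Sxx = Σx² − (Σx)²/n = 48771 − 40680.2 = 8090.8
Sxy = Σxy − (Σx)(Σy)/n = 987 − 811.8 = 175.2
b = Sxy/Sxx = 175.2/8090.8 = 0.021654
a = ȳ − b·x̄ = 1.8 − 0.021654·90.2 = -0.153211
Set a + b·x = 2.8: x = (2.8 − (-0.153211)) / 0.021654 = 136.380365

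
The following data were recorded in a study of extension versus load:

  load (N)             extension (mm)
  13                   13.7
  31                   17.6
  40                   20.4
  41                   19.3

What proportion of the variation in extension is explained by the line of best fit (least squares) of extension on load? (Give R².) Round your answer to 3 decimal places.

n = 4, Σx = 125, Σy = 71, Σxy = 2331, Σx² = 4411, Σy² = 1286.1
Sxx = Σx² − (Σx)²/n = 4411 − 3906.25 = 504.75
Sxy = Σxy − (Σx)(Σy)/n = 2331 − 2218.75 = 112.25
Syy = Σy² − (Σy)²/n = 1286.1 − 1260.25 = 25.85
R² = Sxy²/(Sxx·Syy) = (112.25)²/(504.75·25.85) = 0.965686

0.966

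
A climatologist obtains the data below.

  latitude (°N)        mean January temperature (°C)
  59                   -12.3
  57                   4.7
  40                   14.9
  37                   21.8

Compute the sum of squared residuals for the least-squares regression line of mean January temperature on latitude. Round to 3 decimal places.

113.527

n = 4, Σx = 193, Σy = 29.1, Σxy = 944.8, Σx² = 9699, Σy² = 870.63
Sxx = Σx² − (Σx)²/n = 9699 − 9312.25 = 386.75
Sxy = Σxy − (Σx)(Σy)/n = 944.8 − 1404.075 = -459.275
Syy = Σy² − (Σy)²/n = 870.63 − 211.7025 = 658.9275
b = Sxy/Sxx = -459.275/386.75 = -1.187524
SSE = Syy − b·Sxy = 658.9275 − (-1.187524)·(-459.275) = 113.527304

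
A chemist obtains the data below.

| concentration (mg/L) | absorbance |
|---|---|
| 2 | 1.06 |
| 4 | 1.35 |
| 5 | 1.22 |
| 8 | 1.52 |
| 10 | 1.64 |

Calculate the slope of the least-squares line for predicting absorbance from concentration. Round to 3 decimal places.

n = 5, Σx = 29, Σy = 6.79, Σxy = 42.18, Σx² = 209
Sxx = Σx² − (Σx)²/n = 209 − 168.2 = 40.8
Sxy = Σxy − (Σx)(Σy)/n = 42.18 − 39.382 = 2.798
b = Sxy/Sxx = 2.798/40.8 = 0.068578

0.069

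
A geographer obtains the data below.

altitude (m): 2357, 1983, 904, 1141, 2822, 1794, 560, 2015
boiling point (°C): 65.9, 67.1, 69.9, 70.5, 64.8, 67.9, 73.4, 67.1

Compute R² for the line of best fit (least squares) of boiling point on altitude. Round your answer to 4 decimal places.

n = 8, Σx = 13576, Σy = 546.6, Σxy = 913004.4, Σx² = 27162780, Σy² = 37400.9
Sxx = Σx² − (Σx)²/n = 27162780 − 23038472 = 4124308
Sxy = Σxy − (Σx)(Σy)/n = 913004.4 − 927580.2 = -14575.8
Syy = Σy² − (Σy)²/n = 37400.9 − 37346.445 = 54.455
R² = Sxy²/(Sxx·Syy) = (-14575.8)²/(4124308·54.455) = 0.945967

0.9460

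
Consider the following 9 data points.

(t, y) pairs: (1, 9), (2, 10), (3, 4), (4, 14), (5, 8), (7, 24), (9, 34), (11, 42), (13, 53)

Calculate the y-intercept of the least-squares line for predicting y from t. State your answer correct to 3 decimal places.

-2.288

n = 9, Σx = 55, Σy = 198, Σxy = 1762, Σx² = 475
Sxx = Σx² − (Σx)²/n = 475 − 336.111111 = 138.888889
Sxy = Σxy − (Σx)(Σy)/n = 1762 − 1210 = 552
b = Sxy/Sxx = 552/138.888889 = 3.9744
a = ȳ − b·x̄ = 22 − 3.9744·6.111111 = -2.288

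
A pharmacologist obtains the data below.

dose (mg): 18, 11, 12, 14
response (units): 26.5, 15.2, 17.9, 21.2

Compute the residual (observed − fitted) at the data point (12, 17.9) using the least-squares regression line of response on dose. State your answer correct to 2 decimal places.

0.43

n = 4, Σx = 55, Σy = 80.8, Σxy = 1155.8, Σx² = 785
Sxx = Σx² − (Σx)²/n = 785 − 756.25 = 28.75
Sxy = Σxy − (Σx)(Σy)/n = 1155.8 − 1111 = 44.8
b = Sxy/Sxx = 44.8/28.75 = 1.558261
a = ȳ − b·x̄ = 20.2 − 1.558261·13.75 = -1.226087
ŷ(12) = -1.226087 + 1.558261·12 = 17.473043
residual = y − ŷ = 17.9 − 17.473043 = 0.426957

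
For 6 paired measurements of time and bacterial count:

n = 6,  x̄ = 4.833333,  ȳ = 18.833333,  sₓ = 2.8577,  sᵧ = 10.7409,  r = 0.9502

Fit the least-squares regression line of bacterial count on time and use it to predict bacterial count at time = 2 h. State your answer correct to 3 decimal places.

8.714

b = r · sᵧ/sₓ = 0.9502 · 10.7409/2.8577 = 3.571405
a = ȳ − b·x̄ = 18.833333 − 3.571405·4.833333 = 1.571545
ŷ(2) = a + b·2 = 1.571545 + 3.571405·2 = 8.714354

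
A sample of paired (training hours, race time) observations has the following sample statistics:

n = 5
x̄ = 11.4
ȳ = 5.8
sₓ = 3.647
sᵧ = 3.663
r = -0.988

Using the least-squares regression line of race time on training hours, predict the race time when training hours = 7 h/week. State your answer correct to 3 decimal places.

10.166

b = r · sᵧ/sₓ = -0.988 · 3.663/3.647 = -0.992335
a = ȳ − b·x̄ = 5.8 − (-0.992335)·11.4 = 17.112614
ŷ(7) = a + b·7 = 17.112614 + (-0.992335)·7 = 10.166272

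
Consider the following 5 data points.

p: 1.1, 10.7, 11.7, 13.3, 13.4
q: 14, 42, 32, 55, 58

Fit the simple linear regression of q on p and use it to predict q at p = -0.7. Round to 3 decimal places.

n = 5, Σx = 50.2, Σy = 201, Σxy = 2347.9, Σx² = 609.04
Sxx = Σx² − (Σx)²/n = 609.04 − 504.008 = 105.032
Sxy = Σxy − (Σx)(Σy)/n = 2347.9 − 2018.04 = 329.86
b = Sxy/Sxx = 329.86/105.032 = 3.140567
a = ȳ − b·x̄ = 40.2 − 3.140567·10.04 = 8.668710
ŷ(-0.7) = a + b·-0.7 = 8.668710 + 3.140567·(-0.7) = 6.470314

6.470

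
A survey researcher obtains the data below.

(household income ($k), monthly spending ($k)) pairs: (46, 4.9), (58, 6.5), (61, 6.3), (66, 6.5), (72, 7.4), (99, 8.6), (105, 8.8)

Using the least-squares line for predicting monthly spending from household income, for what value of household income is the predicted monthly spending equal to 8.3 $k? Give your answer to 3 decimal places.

93.580

n = 7, Σx = 507, Σy = 49, Σxy = 3723.9, Σx² = 39567
Sxx = Σx² − (Σx)²/n = 39567 − 36721.285714 = 2845.714286
Sxy = Σxy − (Σx)(Σy)/n = 3723.9 − 3549 = 174.9
b = Sxy/Sxx = 174.9/2845.714286 = 0.061461
a = ȳ − b·x̄ = 7 − 0.061461·72.428571 = 2.548479
Set a + b·x = 8.3: x = (8.3 − 2.548479) / 0.061461 = 93.580250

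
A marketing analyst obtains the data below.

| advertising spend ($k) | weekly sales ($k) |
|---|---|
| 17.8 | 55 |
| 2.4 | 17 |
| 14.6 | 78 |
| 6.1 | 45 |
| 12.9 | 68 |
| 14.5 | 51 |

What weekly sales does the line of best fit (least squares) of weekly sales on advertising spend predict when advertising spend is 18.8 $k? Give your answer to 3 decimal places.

72.816

n = 6, Σx = 68.3, Σy = 314, Σxy = 4049.8, Σx² = 949.63
Sxx = Σx² − (Σx)²/n = 949.63 − 777.481667 = 172.148333
Sxy = Σxy − (Σx)(Σy)/n = 4049.8 − 3574.366667 = 475.433333
b = Sxy/Sxx = 475.433333/172.148333 = 2.761766
a = ȳ − b·x̄ = 52.333333 − 2.761766·11.383333 = 20.895236
ŷ(18.8) = a + b·18.8 = 20.895236 + 2.761766·18.8 = 72.816428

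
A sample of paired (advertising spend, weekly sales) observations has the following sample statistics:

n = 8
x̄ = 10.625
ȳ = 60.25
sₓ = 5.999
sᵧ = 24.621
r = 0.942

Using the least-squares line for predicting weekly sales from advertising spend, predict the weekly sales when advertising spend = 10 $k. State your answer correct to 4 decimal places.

b = r · sᵧ/sₓ = 0.942 · 24.621/5.999 = 3.866141
a = ȳ − b·x̄ = 60.25 − 3.866141·10.625 = 19.172248
ŷ(10) = a + b·10 = 19.172248 + 3.866141·10 = 57.833662

57.8337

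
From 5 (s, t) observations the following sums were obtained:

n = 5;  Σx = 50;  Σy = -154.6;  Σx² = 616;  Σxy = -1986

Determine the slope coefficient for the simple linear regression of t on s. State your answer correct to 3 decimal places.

-3.793

Sxx = Σx² − (Σx)²/n = 616 − 500 = 116
Sxy = Σxy − (Σx)(Σy)/n = -1986 − (-1546) = -440
b = Sxy/Sxx = -440/116 = -3.793103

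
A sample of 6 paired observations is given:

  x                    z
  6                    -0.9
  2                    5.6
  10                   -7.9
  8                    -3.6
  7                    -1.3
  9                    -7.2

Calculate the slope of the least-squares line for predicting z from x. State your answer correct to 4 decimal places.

-1.7200

n = 6, Σx = 42, Σy = -15.3, Σxy = -175.9, Σx² = 334
Sxx = Σx² − (Σx)²/n = 334 − 294 = 40
Sxy = Σxy − (Σx)(Σy)/n = -175.9 − (-107.1) = -68.8
b = Sxy/Sxx = -68.8/40 = -1.72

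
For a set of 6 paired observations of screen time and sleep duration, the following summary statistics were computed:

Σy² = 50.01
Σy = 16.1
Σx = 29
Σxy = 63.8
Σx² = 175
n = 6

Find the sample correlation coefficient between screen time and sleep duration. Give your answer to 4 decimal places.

Sxx = Σx² − (Σx)²/n = 175 − 140.166667 = 34.833333
Sxy = Σxy − (Σx)(Σy)/n = 63.8 − 77.816667 = -14.016667
Syy = Σy² − (Σy)²/n = 50.01 − 43.201667 = 6.808333
r = Sxy/√(Sxx·Syy) = -14.016667/√(237.156944) = -14.016667/15.399901 = -0.910179

-0.9102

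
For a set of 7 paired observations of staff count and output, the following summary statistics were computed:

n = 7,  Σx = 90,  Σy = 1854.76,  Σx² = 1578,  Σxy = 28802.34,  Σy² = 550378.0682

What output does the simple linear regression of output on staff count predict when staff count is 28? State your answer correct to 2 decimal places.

443.27

Sxx = Σx² − (Σx)²/n = 1578 − 1157.142857 = 420.857143
Sxy = Σxy − (Σx)(Σy)/n = 28802.34 − 23846.914286 = 4955.425714
b = Sxy/Sxx = 4955.425714/420.857143 = 11.774603
a = ȳ − b·x̄ = 264.965714 − 11.774603·12.857143 = 113.577963
ŷ(28) = a + b·28 = 113.577963 + 11.774603·28 = 443.266843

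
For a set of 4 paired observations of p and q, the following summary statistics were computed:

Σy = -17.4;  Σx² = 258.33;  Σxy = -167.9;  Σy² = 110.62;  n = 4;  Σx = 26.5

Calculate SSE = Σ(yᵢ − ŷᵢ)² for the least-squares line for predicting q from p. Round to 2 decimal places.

1.47

Sxx = Σx² − (Σx)²/n = 258.33 − 175.5625 = 82.7675
Sxy = Σxy − (Σx)(Σy)/n = -167.9 − (-115.275) = -52.625
Syy = Σy² − (Σy)²/n = 110.62 − 75.69 = 34.93
b = Sxy/Sxx = -52.625/82.7675 = -0.635817
SSE = Syy − b·Sxy = 34.93 − (-0.635817)·(-52.625) = 1.470120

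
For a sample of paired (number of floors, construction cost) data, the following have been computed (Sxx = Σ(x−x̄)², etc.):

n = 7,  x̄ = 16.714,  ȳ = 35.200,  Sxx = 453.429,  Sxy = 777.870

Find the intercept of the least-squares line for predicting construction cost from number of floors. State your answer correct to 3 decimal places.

6.527

b = Sxy/Sxx = 777.87/453.429 = 1.715528
a = ȳ − b·x̄ = 35.2 − 1.715528·16.714 = 6.526670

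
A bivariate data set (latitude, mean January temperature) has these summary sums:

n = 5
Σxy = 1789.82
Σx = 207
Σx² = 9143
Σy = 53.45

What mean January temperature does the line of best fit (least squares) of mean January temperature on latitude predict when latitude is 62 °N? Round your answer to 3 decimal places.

-4.512

Sxx = Σx² − (Σx)²/n = 9143 − 8569.8 = 573.2
Sxy = Σxy − (Σx)(Σy)/n = 1789.82 − 2212.83 = -423.01
b = Sxy/Sxx = -423.01/573.2 = -0.737980
a = ȳ − b·x̄ = 10.69 − (-0.737980)·41.4 = 41.242362
ŷ(62) = a + b·62 = 41.242362 + (-0.737980)·62 = -4.512383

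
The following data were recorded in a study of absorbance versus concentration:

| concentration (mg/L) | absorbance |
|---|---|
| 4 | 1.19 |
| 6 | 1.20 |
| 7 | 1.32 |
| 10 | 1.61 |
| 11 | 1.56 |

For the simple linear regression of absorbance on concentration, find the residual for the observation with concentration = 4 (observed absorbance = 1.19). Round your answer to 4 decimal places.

0.0495

n = 5, Σx = 38, Σy = 6.88, Σxy = 54.46, Σx² = 322
Sxx = Σx² − (Σx)²/n = 322 − 288.8 = 33.2
Sxy = Σxy − (Σx)(Σy)/n = 54.46 − 52.288 = 2.172
b = Sxy/Sxx = 2.172/33.2 = 0.065422
a = ȳ − b·x̄ = 1.376 − 0.065422·7.6 = 0.878795
ŷ(4) = 0.878795 + 0.065422·4 = 1.140482
residual = y − ŷ = 1.19 − 1.140482 = 0.049518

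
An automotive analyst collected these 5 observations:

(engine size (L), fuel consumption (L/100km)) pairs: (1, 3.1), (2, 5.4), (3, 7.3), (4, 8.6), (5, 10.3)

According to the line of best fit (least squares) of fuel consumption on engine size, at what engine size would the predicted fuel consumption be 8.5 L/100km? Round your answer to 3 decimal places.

3.886

n = 5, Σx = 15, Σy = 34.7, Σxy = 121.7, Σx² = 55
Sxx = Σx² − (Σx)²/n = 55 − 45 = 10
Sxy = Σxy − (Σx)(Σy)/n = 121.7 − 104.1 = 17.6
b = Sxy/Sxx = 17.6/10 = 1.76
a = ȳ − b·x̄ = 6.94 − 1.76·3 = 1.66
Set a + b·x = 8.5: x = (8.5 − 1.66) / 1.76 = 3.886364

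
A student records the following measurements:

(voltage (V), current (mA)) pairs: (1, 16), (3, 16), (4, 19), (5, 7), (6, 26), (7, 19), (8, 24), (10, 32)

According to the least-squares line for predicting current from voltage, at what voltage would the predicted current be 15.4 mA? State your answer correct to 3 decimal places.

2.943

n = 8, Σx = 44, Σy = 159, Σxy = 976, Σx² = 300
Sxx = Σx² − (Σx)²/n = 300 − 242 = 58
Sxy = Σxy − (Σx)(Σy)/n = 976 − 874.5 = 101.5
b = Sxy/Sxx = 101.5/58 = 1.75
a = ȳ − b·x̄ = 19.875 − 1.75·5.5 = 10.25
Set a + b·x = 15.4: x = (15.4 − 10.25) / 1.75 = 2.942857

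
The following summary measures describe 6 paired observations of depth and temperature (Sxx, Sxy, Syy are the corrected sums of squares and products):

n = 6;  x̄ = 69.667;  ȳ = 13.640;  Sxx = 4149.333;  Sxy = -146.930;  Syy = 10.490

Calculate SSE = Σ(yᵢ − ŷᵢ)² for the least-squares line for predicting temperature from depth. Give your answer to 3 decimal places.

b = Sxy/Sxx = -146.93/4149.333 = -0.035411
SSE = Syy − b·Sxy = 10.49 − (-0.035411)·(-146.93) = 5.287134

5.287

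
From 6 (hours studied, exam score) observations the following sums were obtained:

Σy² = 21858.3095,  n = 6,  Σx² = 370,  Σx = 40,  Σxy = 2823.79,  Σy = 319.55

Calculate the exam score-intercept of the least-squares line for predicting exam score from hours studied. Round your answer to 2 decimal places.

Sxx = Σx² − (Σx)²/n = 370 − 266.666667 = 103.333333
Sxy = Σxy − (Σx)(Σy)/n = 2823.79 − 2130.333333 = 693.456667
b = Sxy/Sxx = 693.456667/103.333333 = 6.710871
a = ȳ − b·x̄ = 53.258333 − 6.710871·6.666667 = 8.519194

8.52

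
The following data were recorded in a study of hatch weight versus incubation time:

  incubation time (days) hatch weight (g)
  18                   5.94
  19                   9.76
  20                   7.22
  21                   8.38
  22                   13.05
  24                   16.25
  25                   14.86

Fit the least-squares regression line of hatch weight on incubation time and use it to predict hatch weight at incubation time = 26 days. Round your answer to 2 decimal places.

n = 7, Σx = 149, Σy = 75.46, Σxy = 1661.34, Σx² = 3211
Sxx = Σx² − (Σx)²/n = 3211 − 3171.571429 = 39.428571
Sxy = Σxy − (Σx)(Σy)/n = 1661.34 − 1606.22 = 55.12
b = Sxy/Sxx = 55.12/39.428571 = 1.397971
a = ȳ − b·x̄ = 10.78 − 1.397971·21.285714 = -18.976812
ŷ(26) = a + b·26 = -18.976812 + 1.397971·26 = 17.370435

17.37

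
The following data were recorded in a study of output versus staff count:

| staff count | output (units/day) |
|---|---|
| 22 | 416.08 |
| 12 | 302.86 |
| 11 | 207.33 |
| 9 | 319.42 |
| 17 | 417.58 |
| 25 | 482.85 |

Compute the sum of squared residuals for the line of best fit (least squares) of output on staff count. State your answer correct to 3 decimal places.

n = 6, Σx = 96, Σy = 2146.12, Σxy = 37113.6, Σx² = 1744, Σy² = 817378.7902
Sxx = Σx² − (Σx)²/n = 1744 − 1536 = 208
Sxy = Σxy − (Σx)(Σy)/n = 37113.6 − 34337.92 = 2775.68
Syy = Σy² − (Σy)²/n = 817378.7902 − 767638.509067 = 49740.281133
b = Sxy/Sxx = 2775.68/208 = 13.344615
SSE = Syy − b·Sxy = 49740.281133 − 13.344615·2775.68 = 12699.899103

12699.899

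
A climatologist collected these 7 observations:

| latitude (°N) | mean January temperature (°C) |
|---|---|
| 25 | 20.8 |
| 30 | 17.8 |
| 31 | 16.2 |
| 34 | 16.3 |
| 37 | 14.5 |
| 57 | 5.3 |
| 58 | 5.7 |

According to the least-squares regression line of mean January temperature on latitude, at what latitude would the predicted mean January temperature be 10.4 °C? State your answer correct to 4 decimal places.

46.4236

n = 7, Σx = 272, Σy = 96.6, Σxy = 3279.6, Σx² = 11624
Sxx = Σx² − (Σx)²/n = 11624 − 10569.142857 = 1054.857143
Sxy = Σxy − (Σx)(Σy)/n = 3279.6 − 3753.6 = -474
b = Sxy/Sxx = -474/1054.857143 = -0.449350
a = ȳ − b·x̄ = 13.8 − (-0.449350)·38.857143 = 31.260455
Set a + b·x = 10.4: x = (10.4 − 31.260455) / (-0.449350) = 46.423629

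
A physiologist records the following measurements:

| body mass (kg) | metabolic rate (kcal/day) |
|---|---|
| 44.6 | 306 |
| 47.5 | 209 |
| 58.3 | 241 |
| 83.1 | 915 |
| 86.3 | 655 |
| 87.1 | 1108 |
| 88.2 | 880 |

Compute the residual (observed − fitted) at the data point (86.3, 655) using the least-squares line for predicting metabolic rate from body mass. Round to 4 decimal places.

n = 7, Σx = 495.1, Σy = 4314, Σxy = 344311.2, Σx² = 37363.25
Sxx = Σx² − (Σx)²/n = 37363.25 − 35017.715714 = 2345.534286
Sxy = Σxy − (Σx)(Σy)/n = 344311.2 − 305123.057143 = 39188.142857
b = Sxy/Sxx = 39188.142857/2345.534286 = 16.707555
a = ȳ − b·x̄ = 616.285714 − 16.707555·70.728571 = -565.415776
ŷ(86.3) = -565.415776 + 16.707555·86.3 = 876.446212
residual = y − ŷ = 655 − 876.446212 = -221.446212

-221.4462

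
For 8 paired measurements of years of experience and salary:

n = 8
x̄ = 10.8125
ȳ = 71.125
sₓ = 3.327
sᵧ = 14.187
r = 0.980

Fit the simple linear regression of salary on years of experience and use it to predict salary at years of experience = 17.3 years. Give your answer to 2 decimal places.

98.24

b = r · sᵧ/sₓ = 0.98 · 14.187/3.327 = 4.178918
a = ȳ − b·x̄ = 71.125 − 4.178918·10.8125 = 25.940450
ŷ(17.3) = a + b·17.3 = 25.940450 + 4.178918·17.3 = 98.235730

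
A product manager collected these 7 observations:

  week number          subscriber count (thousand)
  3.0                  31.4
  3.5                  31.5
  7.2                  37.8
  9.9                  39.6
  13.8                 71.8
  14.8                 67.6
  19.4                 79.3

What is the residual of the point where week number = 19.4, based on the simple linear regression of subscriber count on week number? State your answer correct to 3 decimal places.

n = 7, Σx = 71.6, Σy = 359, Σxy = 4398.39, Σx² = 956.94
Sxx = Σx² − (Σx)²/n = 956.94 − 732.365714 = 224.574286
Sxy = Σxy − (Σx)(Σy)/n = 4398.39 − 3672.057143 = 726.332857
b = Sxy/Sxx = 726.332857/224.574286 = 3.234265
a = ȳ − b·x̄ = 51.285714 − 3.234265·10.228571 = 18.203799
ŷ(19.4) = 18.203799 + 3.234265·19.4 = 80.948549
residual = y − ŷ = 79.3 − 80.948549 = -1.648549

-1.649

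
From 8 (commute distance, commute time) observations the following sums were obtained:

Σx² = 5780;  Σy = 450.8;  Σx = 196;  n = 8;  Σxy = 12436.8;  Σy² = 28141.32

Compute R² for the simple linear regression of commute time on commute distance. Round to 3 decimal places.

Sxx = Σx² − (Σx)²/n = 5780 − 4802 = 978
Sxy = Σxy − (Σx)(Σy)/n = 12436.8 − 11044.6 = 1392.2
Syy = Σy² − (Σy)²/n = 28141.32 − 25402.58 = 2738.74
R² = Sxy²/(Sxx·Syy) = (1392.2)²/(978·2738.74) = 0.723625

0.724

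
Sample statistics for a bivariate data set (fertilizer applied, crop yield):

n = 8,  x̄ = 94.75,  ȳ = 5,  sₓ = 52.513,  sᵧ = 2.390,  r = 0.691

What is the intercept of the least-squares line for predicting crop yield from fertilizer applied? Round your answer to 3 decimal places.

b = r · sᵧ/sₓ = 0.691 · 2.39/52.513 = 0.031449
a = ȳ − b·x̄ = 5 − 0.031449·94.75 = 2.020192

2.020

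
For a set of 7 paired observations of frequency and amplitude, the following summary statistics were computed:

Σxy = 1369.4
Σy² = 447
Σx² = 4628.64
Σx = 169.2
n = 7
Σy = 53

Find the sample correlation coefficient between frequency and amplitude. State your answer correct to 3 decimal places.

0.563

Sxx = Σx² − (Σx)²/n = 4628.64 − 4089.805714 = 538.834286
Sxy = Σxy − (Σx)(Σy)/n = 1369.4 − 1281.085714 = 88.314286
Syy = Σy² − (Σy)²/n = 447 − 401.285714 = 45.714286
r = Sxy/√(Sxx·Syy) = 88.314286/√(24632.424490) = 88.314286/156.947203 = 0.562701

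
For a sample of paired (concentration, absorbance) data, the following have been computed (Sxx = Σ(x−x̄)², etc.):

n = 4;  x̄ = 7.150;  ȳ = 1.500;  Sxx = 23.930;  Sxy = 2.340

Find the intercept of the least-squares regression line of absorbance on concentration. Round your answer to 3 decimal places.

0.801

b = Sxy/Sxx = 2.34/23.93 = 0.097785
a = ȳ − b·x̄ = 1.5 − 0.097785·7.15 = 0.800836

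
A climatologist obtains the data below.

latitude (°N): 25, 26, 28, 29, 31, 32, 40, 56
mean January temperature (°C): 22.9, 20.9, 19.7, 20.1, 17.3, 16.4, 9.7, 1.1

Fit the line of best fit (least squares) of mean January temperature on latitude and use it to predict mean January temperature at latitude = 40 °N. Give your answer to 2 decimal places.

11.38

n = 8, Σx = 267, Σy = 128.1, Σxy = 3761.1, Σx² = 9647
Sxx = Σx² − (Σx)²/n = 9647 − 8911.125 = 735.875
Sxy = Σxy − (Σx)(Σy)/n = 3761.1 − 4275.3375 = -514.2375
b = Sxy/Sxx = -514.2375/735.875 = -0.698811
a = ȳ − b·x̄ = 16.0125 − (-0.698811)·33.375 = 39.335315
ŷ(40) = a + b·40 = 39.335315 + (-0.698811)·40 = 11.382878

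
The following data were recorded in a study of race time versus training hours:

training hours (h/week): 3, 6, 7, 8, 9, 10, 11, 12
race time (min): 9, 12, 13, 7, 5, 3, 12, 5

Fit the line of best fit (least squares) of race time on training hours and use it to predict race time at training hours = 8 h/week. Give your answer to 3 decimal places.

8.382

n = 8, Σx = 66, Σy = 66, Σxy = 513, Σx² = 604
Sxx = Σx² − (Σx)²/n = 604 − 544.5 = 59.5
Sxy = Σxy − (Σx)(Σy)/n = 513 − 544.5 = -31.5
b = Sxy/Sxx = -31.5/59.5 = -0.529412
a = ȳ − b·x̄ = 8.25 − (-0.529412)·8.25 = 12.617647
ŷ(8) = a + b·8 = 12.617647 + (-0.529412)·8 = 8.382353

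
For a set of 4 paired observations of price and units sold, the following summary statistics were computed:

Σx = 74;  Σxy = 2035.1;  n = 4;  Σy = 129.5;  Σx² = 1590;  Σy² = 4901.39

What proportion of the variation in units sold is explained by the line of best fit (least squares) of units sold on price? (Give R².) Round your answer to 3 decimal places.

0.830

Sxx = Σx² − (Σx)²/n = 1590 − 1369 = 221
Sxy = Σxy − (Σx)(Σy)/n = 2035.1 − 2395.75 = -360.65
Syy = Σy² − (Σy)²/n = 4901.39 − 4192.5625 = 708.8275
R² = Sxy²/(Sxx·Syy) = (-360.65)²/(221·708.8275) = 0.830308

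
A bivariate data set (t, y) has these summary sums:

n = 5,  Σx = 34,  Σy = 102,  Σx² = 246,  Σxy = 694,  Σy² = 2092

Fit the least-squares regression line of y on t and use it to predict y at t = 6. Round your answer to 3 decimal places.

Sxx = Σx² − (Σx)²/n = 246 − 231.2 = 14.8
Sxy = Σxy − (Σx)(Σy)/n = 694 − 693.6 = 0.4
b = Sxy/Sxx = 0.4/14.8 = 0.027027
a = ȳ − b·x̄ = 20.4 − 0.027027·6.8 = 20.216216
ŷ(6) = a + b·6 = 20.216216 + 0.027027·6 = 20.378378

20.378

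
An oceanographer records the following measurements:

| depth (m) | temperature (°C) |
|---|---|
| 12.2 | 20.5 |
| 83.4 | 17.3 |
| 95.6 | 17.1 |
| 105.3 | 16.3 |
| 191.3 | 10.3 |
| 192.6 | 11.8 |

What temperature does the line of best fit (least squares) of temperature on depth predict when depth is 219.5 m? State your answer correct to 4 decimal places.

n = 6, Σx = 680.4, Σy = 93.3, Σxy = 9287.14, Σx² = 101022.3
Sxx = Σx² − (Σx)²/n = 101022.3 − 77157.36 = 23864.94
Sxy = Σxy − (Σx)(Σy)/n = 9287.14 − 10580.22 = -1293.08
b = Sxy/Sxx = -1293.08/23864.94 = -0.054183
a = ȳ − b·x̄ = 15.55 − (-0.054183)·113.4 = 21.694381
ŷ(219.5) = a + b·219.5 = 21.694381 + (-0.054183)·219.5 = 9.801157

9.8012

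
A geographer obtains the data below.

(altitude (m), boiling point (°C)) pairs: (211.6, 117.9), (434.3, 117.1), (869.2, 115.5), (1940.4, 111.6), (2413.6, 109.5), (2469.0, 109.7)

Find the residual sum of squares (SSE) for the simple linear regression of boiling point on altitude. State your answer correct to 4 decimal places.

n = 6, Σx = 8338.1, Σy = 681.3, Σxy = 927883.91, Σx² = 16675477.81, Σy² = 77431.97
Sxx = Σx² − (Σx)²/n = 16675477.81 − 11587318.601667 = 5088159.208333
Sxy = Σxy − (Σx)(Σy)/n = 927883.91 − 946791.255 = -18907.345
Syy = Σy² − (Σy)²/n = 77431.97 − 77361.615 = 70.355
b = Sxy/Sxx = -18907.345/5088159.208333 = -0.003716
SSE = Syy − b·Sxy = 70.355 − (-0.003716)·(-18907.345) = 0.096252

0.0963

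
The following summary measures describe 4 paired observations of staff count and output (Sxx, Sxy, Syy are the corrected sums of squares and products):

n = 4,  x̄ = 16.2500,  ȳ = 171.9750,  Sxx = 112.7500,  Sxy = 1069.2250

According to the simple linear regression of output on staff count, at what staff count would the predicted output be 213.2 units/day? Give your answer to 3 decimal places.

20.597

b = Sxy/Sxx = 1069.225/112.75 = 9.483149
a = ȳ − b·x̄ = 171.975 − 9.483149·16.25 = 17.873836
Set a + b·x = 213.2: x = (213.2 − 17.873836) / 9.483149 = 20.597185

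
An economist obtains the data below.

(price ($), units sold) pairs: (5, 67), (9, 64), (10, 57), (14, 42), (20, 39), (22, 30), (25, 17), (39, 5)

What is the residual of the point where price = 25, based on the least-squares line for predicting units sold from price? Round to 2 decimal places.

n = 8, Σx = 144, Σy = 321, Σxy = 4129, Σx² = 3432
Sxx = Σx² − (Σx)²/n = 3432 − 2592 = 840
Sxy = Σxy − (Σx)(Σy)/n = 4129 − 5778 = -1649
b = Sxy/Sxx = -1649/840 = -1.963095
a = ȳ − b·x̄ = 40.125 − (-1.963095)·18 = 75.460714
ŷ(25) = 75.460714 + (-1.963095)·25 = 26.383333
residual = y − ŷ = 17 − 26.383333 = -9.383333

-9.38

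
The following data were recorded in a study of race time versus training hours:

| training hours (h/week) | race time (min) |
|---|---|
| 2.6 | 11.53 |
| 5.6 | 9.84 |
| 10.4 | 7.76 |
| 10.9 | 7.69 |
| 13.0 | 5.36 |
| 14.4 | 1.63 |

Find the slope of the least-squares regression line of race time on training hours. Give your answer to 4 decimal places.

-0.7139

n = 6, Σx = 56.9, Σy = 43.81, Σxy = 342.759, Σx² = 641.45
Sxx = Σx² − (Σx)²/n = 641.45 − 539.601667 = 101.848333
Sxy = Σxy − (Σx)(Σy)/n = 342.759 − 415.464833 = -72.705833
b = Sxy/Sxx = -72.705833/101.848333 = -0.713864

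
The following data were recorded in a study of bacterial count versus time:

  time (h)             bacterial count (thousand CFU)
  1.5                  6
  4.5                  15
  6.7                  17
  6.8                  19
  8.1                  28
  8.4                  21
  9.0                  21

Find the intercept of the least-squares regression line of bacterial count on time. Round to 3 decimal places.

n = 7, Σx = 45, Σy = 127, Σxy = 911.8, Σx² = 330.8
Sxx = Σx² − (Σx)²/n = 330.8 − 289.285714 = 41.514286
Sxy = Σxy − (Σx)(Σy)/n = 911.8 − 816.428571 = 95.371429
b = Sxy/Sxx = 95.371429/41.514286 = 2.297316
a = ȳ − b·x̄ = 18.142857 − 2.297316·6.428571 = 3.374398

3.374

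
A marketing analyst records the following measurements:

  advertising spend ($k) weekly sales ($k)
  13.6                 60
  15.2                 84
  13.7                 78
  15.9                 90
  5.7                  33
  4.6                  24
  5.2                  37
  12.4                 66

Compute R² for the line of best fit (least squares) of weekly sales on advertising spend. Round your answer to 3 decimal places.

n = 8, Σx = 86.3, Σy = 472, Σxy = 5901.7, Σx² = 1090.95, Σy² = 32230
Sxx = Σx² − (Σx)²/n = 1090.95 − 930.96125 = 159.98875
Sxy = Σxy − (Σx)(Σy)/n = 5901.7 − 5091.7 = 810
Syy = Σy² − (Σy)²/n = 32230 − 27848 = 4382
R² = Sxy²/(Sxx·Syy) = (810)²/(159.98875·4382) = 0.935854

0.936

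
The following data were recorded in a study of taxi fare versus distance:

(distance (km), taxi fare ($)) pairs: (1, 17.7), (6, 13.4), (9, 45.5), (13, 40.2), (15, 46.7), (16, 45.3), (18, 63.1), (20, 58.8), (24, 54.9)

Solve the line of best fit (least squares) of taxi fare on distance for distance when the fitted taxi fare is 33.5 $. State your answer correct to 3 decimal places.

9.044

n = 9, Σx = 122, Σy = 385.6, Σxy = 6084.9, Σx² = 2068
Sxx = Σx² − (Σx)²/n = 2068 − 1653.777778 = 414.222222
Sxy = Σxy − (Σx)(Σy)/n = 6084.9 − 5227.022222 = 857.877778
b = Sxy/Sxx = 857.877778/414.222222 = 2.071057
a = ȳ − b·x̄ = 42.844444 − 2.071057·13.555556 = 14.770118
Set a + b·x = 33.5: x = (33.5 − 14.770118) / 2.071057 = 9.043635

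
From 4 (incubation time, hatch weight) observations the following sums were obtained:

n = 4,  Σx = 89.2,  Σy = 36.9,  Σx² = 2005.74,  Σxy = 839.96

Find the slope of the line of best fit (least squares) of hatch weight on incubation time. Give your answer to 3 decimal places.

1.031

Sxx = Σx² − (Σx)²/n = 2005.74 − 1989.16 = 16.58
Sxy = Σxy − (Σx)(Σy)/n = 839.96 − 822.87 = 17.09
b = Sxy/Sxx = 17.09/16.58 = 1.030760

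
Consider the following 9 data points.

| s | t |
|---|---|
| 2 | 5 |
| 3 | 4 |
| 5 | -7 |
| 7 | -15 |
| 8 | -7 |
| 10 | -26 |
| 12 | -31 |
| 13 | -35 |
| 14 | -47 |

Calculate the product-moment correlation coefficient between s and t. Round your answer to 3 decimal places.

n = 9, Σx = 74, Σy = -159, Σxy = -1919, Σx² = 760, Σy² = 5435
Sxx = Σx² − (Σx)²/n = 760 − 608.444444 = 151.555556
Sxy = Σxy − (Σx)(Σy)/n = -1919 − (-1307.333333) = -611.666667
Syy = Σy² − (Σy)²/n = 5435 − 2809 = 2626
r = Sxy/√(Sxx·Syy) = -611.666667/√(397984.888889) = -611.666667/630.860435 = -0.969575

-0.970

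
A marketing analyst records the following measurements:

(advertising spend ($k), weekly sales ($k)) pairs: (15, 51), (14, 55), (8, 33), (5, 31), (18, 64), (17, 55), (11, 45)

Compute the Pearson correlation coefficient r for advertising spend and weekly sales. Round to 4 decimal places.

0.9655

n = 7, Σx = 88, Σy = 334, Σxy = 4536, Σx² = 1244, Σy² = 16822
Sxx = Σx² − (Σx)²/n = 1244 − 1106.285714 = 137.714286
Sxy = Σxy − (Σx)(Σy)/n = 4536 − 4198.857143 = 337.142857
Syy = Σy² − (Σy)²/n = 16822 − 15936.571429 = 885.428571
r = Sxy/√(Sxx·Syy) = 337.142857/√(121936.163265) = 337.142857/349.193590 = 0.965490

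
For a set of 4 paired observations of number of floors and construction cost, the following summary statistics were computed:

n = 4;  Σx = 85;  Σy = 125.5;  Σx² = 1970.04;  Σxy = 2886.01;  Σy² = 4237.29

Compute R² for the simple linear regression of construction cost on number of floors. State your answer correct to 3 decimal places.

0.978

Sxx = Σx² − (Σx)²/n = 1970.04 − 1806.25 = 163.79
Sxy = Σxy − (Σx)(Σy)/n = 2886.01 − 2666.875 = 219.135
Syy = Σy² − (Σy)²/n = 4237.29 − 3937.5625 = 299.7275
R² = Sxy²/(Sxx·Syy) = (219.135)²/(163.79·299.7275) = 0.978159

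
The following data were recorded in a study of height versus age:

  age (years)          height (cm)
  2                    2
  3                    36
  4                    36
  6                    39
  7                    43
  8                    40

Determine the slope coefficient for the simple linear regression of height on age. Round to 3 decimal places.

n = 6, Σx = 30, Σy = 196, Σxy = 1111, Σx² = 178
Sxx = Σx² − (Σx)²/n = 178 − 150 = 28
Sxy = Σxy − (Σx)(Σy)/n = 1111 − 980 = 131
b = Sxy/Sxx = 131/28 = 4.678571

4.679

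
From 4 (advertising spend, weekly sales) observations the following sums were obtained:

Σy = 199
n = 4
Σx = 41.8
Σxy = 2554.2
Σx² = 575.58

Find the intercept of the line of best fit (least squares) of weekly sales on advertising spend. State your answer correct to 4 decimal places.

Sxx = Σx² − (Σx)²/n = 575.58 − 436.81 = 138.77
Sxy = Σxy − (Σx)(Σy)/n = 2554.2 − 2079.55 = 474.65
b = Sxy/Sxx = 474.65/138.77 = 3.420408
a = ȳ − b·x̄ = 49.75 − 3.420408·10.45 = 14.006738

14.0067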